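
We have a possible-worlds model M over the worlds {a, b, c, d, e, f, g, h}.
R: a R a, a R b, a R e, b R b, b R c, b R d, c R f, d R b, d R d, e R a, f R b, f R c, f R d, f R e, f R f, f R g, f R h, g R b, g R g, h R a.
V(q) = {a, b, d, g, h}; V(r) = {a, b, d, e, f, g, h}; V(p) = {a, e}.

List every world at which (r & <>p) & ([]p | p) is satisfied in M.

a, e, h

Let φ = (r & <>p) & ([]p | p). Evaluate φ at each world:
  a (successors {a, b, e}): φ is true.
  b (successors {b, c, d}): φ is false.
  c (successors {f}): φ is false.
  d (successors {b, d}): φ is false.
  e (successors {a}): φ is true.
  f (successors {b, c, d, e, f, g, h}): φ is false.
  g (successors {b, g}): φ is false.
  h (successors {a}): φ is true.
For instance, at f:
  At f: r & <>p is true, []p | p is false, so (r & <>p) & ([]p | p) is false.
    At f: r is true, <>p is true, so r & <>p is true.
      At f: <>p requires p at some successor in {b, c, d, e, f, g, h}.
        p holds at e, so <>p is true at f.
    At f: []p is false, p is false, so []p | p is false.
      At f: []p requires p at every successor {b, c, d, e, f, g, h}.
        p fails at b, so []p is false at f.
Satisfying worlds: {a, e, h}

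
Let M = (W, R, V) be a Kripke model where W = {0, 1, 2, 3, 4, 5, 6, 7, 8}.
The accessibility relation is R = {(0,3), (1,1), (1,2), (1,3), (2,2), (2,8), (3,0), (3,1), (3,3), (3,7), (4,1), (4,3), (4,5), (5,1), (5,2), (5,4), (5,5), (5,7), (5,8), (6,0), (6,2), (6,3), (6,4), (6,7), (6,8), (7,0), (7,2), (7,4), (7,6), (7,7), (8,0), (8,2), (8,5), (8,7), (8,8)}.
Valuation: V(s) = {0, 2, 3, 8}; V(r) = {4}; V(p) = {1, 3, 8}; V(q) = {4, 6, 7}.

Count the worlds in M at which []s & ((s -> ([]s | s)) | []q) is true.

2

Let φ = []s & ((s -> ([]s | s)) | []q). Evaluate φ at each world:
  0 (successors {3}): φ is true.
  1 (successors {1, 2, 3}): φ is false.
  2 (successors {2, 8}): φ is true.
  3 (successors {0, 1, 3, 7}): φ is false.
  4 (successors {1, 3, 5}): φ is false.
  5 (successors {1, 2, 4, 5, 7, 8}): φ is false.
  6 (successors {0, 2, 3, 4, 7, 8}): φ is false.
  7 (successors {0, 2, 4, 6, 7}): φ is false.
  8 (successors {0, 2, 5, 7, 8}): φ is false.
For instance, at 0:
  At 0: []s is true, (s -> ([]s | s)) | []q is true, so []s & ((s -> ([]s | s)) | []q) is true.
    At 0: []s requires s at every successor {3}.
      At 3: s is true.
    So []s is true at 0.
    At 0: s -> ([]s | s) is true, []q is false, so (s -> ([]s | s)) | []q is true.
      At 0: s is true, []s | s is true, so s -> ([]s | s) is true.
      At 0: []q requires q at every successor {3}.
        q fails at 3, so []q is false at 0.
Satisfying worlds: {0, 2}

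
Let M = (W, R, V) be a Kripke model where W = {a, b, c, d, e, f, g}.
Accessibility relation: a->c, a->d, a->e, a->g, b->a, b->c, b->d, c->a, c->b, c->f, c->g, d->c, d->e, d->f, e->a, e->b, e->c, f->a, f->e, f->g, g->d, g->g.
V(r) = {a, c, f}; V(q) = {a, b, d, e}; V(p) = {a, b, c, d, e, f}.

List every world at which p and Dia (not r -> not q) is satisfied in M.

Let φ = p and Dia (not r -> not q). Evaluate φ at each world:
  a (successors {c, d, e, g}): φ is true.
  b (successors {a, c, d}): φ is true.
  c (successors {a, b, f, g}): φ is true.
  d (successors {c, e, f}): φ is true.
  e (successors {a, b, c}): φ is true.
  f (successors {a, e, g}): φ is true.
  g (successors {d, g}): φ is false.
For instance, at a:
  At a: p is true, Dia (not r -> not q) is true, so p and Dia (not r -> not q) is true.
    At a: Dia (not r -> not q) requires not r -> not q at some successor in {c, d, e, g}.
      not r -> not q holds at c, so Dia (not r -> not q) is true at a.
Satisfying worlds: {a, b, c, d, e, f}

a, b, c, d, e, f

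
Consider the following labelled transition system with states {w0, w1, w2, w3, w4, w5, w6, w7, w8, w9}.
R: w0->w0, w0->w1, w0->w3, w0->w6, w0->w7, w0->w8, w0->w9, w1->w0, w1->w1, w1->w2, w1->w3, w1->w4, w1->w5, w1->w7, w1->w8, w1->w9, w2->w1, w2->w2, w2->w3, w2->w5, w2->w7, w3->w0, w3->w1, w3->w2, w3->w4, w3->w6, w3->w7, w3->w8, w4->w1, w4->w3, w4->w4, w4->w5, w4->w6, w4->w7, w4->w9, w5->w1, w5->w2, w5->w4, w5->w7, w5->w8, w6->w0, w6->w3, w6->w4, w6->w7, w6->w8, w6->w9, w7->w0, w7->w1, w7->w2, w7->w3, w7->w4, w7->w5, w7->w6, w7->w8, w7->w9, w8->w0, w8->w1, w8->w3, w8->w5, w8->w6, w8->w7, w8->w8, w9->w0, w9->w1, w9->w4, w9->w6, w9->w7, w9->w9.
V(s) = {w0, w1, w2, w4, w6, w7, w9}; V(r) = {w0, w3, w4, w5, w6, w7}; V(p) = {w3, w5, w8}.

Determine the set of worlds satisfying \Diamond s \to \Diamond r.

w0, w1, w2, w3, w4, w5, w6, w7, w8, w9

Recall that \Diamond ψ holds at a world iff ψ holds at some accessible world.
Let φ = \Diamond s \to \Diamond r. Evaluate φ at each world:
  w0 (successors {w0, w1, w3, w6, w7, w8, w9}): φ is true.
  w1 (successors {w0, w1, w2, w3, w4, w5, w7, w8, w9}): φ is true.
  w2 (successors {w1, w2, w3, w5, w7}): φ is true.
  w3 (successors {w0, w1, w2, w4, w6, w7, w8}): φ is true.
  w4 (successors {w1, w3, w4, w5, w6, w7, w9}): φ is true.
  w5 (successors {w1, w2, w4, w7, w8}): φ is true.
  w6 (successors {w0, w3, w4, w7, w8, w9}): φ is true.
  w7 (successors {w0, w1, w2, w3, w4, w5, w6, w8, w9}): φ is true.
  w8 (successors {w0, w1, w3, w5, w6, w7, w8}): φ is true.
  w9 (successors {w0, w1, w4, w6, w7, w9}): φ is true.
For instance, at w4:
  At w4: \Diamond s is true, \Diamond r is true, so \Diamond s \to \Diamond r is true.
    At w4: \Diamond s requires s at some successor in {w1, w3, w4, w5, w6, w7, w9}.
      s holds at w1, so \Diamond s is true at w4.
    At w4: \Diamond r requires r at some successor in {w1, w3, w4, w5, w6, w7, w9}.
      r holds at w3, so \Diamond r is true at w4.
Satisfying worlds: {w0, w1, w2, w3, w4, w5, w6, w7, w8, w9}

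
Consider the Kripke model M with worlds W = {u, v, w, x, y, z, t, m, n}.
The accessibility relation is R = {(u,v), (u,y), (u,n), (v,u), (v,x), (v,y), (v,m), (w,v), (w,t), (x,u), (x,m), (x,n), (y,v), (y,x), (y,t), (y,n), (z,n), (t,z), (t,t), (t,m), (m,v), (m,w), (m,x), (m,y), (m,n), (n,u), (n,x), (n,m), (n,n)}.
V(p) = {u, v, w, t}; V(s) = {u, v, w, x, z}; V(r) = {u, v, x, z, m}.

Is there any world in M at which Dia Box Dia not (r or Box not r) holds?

Let φ = Dia Box Dia not (r or Box not r). Evaluate φ at each world:
  u (successors {v, y, n}): φ is true.
  v (successors {u, x, y, m}): φ is true.
  w (successors {v, t}): φ is true.
  x (successors {u, m, n}): φ is true.
  y (successors {v, x, t, n}): φ is true.
  z (successors {n}): φ is true.
  t (successors {z, t, m}): φ is true.
  m (successors {v, w, x, y, n}): φ is true.
  n (successors {u, x, m, n}): φ is true.
Detail at u (witness):
  At u: Dia Box Dia not (r or Box not r) requires Box Dia not (r or Box not r) at some successor in {v, y, n}.
    Box Dia not (r or Box not r) holds at v, so Dia Box Dia not (r or Box not r) is true at u.
      At v: Box Dia not (r or Box not r) requires Dia not (r or Box not r) at every successor {u, x, y, m}.
        At u: Dia not (r or Box not r) is true.
        At x: Dia not (r or Box not r) is true.
        At y: Dia not (r or Box not r) is true.
        At m: Dia not (r or Box not r) is true.
      So Box Dia not (r or Box not r) is true at v.

Yes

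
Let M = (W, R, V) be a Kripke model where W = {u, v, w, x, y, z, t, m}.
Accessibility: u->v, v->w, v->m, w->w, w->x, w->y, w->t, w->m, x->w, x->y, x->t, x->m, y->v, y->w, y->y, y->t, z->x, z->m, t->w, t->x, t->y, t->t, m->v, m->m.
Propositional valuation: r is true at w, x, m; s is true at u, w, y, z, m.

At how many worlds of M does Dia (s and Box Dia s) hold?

7

Let φ = Dia (s and Box Dia s). Evaluate φ at each world:
  u (successors {v}): φ is false.
  v (successors {w, m}): φ is true.
  w (successors {w, x, y, t, m}): φ is true.
  x (successors {w, y, t, m}): φ is true.
  y (successors {v, w, y, t}): φ is true.
  z (successors {x, m}): φ is true.
  t (successors {w, x, y, t}): φ is true.
  m (successors {v, m}): φ is true.
For instance, at x:
  At x: Dia (s and Box Dia s) requires s and Box Dia s at some successor in {w, y, t, m}.
    s and Box Dia s holds at w, so Dia (s and Box Dia s) is true at x.
      At w: s is true, Box Dia s is true, so s and Box Dia s is true.
Satisfying worlds: {v, w, x, y, z, t, m}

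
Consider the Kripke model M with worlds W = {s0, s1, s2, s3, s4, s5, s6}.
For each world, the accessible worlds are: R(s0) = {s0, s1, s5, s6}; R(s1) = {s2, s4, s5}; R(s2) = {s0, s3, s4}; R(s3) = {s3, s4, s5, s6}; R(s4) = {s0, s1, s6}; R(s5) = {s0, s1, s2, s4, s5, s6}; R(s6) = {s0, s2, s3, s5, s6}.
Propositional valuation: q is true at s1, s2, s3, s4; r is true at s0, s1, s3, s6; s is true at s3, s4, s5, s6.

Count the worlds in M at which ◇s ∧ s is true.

4

Let φ = ◇s ∧ s. Evaluate φ at each world:
  s0 (successors {s0, s1, s5, s6}): φ is false.
  s1 (successors {s2, s4, s5}): φ is false.
  s2 (successors {s0, s3, s4}): φ is false.
  s3 (successors {s3, s4, s5, s6}): φ is true.
  s4 (successors {s0, s1, s6}): φ is true.
  s5 (successors {s0, s1, s2, s4, s5, s6}): φ is true.
  s6 (successors {s0, s2, s3, s5, s6}): φ is true.
For instance, at s2:
  At s2: ◇s is true, s is false, so ◇s ∧ s is false.
    At s2: ◇s requires s at some successor in {s0, s3, s4}.
      s holds at s3, so ◇s is true at s2.
Satisfying worlds: {s3, s4, s5, s6}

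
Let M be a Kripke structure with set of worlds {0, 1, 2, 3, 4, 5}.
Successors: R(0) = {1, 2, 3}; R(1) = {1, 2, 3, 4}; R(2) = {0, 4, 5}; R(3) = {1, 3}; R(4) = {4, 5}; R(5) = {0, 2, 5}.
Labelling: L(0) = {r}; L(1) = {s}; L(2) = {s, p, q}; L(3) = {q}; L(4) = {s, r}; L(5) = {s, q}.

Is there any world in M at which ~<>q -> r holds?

Yes

Let φ = ~<>q -> r. Evaluate φ at each world:
  0 (successors {1, 2, 3}): φ is true.
  1 (successors {1, 2, 3, 4}): φ is true.
  2 (successors {0, 4, 5}): φ is true.
  3 (successors {1, 3}): φ is true.
  4 (successors {4, 5}): φ is true.
  5 (successors {0, 2, 5}): φ is true.
Detail at 0 (witness):
  At 0: ~<>q is false, r is true, so ~<>q -> r is true.
    At 0: <>q is true, so ~<>q is false.
      At 0: <>q requires q at some successor in {1, 2, 3}.
        q holds at 2, so <>q is true at 0.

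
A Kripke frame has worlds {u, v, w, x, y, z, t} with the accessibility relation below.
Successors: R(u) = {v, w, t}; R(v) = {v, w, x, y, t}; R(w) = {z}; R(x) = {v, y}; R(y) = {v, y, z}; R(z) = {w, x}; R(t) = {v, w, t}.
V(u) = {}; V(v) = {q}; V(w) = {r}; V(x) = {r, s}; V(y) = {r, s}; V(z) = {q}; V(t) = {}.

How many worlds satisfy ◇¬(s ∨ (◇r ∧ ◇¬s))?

4

Let φ = ◇¬(s ∨ (◇r ∧ ◇¬s)). Evaluate φ at each world:
  u (successors {v, w, t}): φ is true.
  v (successors {v, w, x, y, t}): φ is true.
  w (successors {z}): φ is false.
  x (successors {v, y}): φ is false.
  y (successors {v, y, z}): φ is false.
  z (successors {w, x}): φ is true.
  t (successors {v, w, t}): φ is true.
For instance, at z:
  At z: ◇¬(s ∨ (◇r ∧ ◇¬s)) requires ¬(s ∨ (◇r ∧ ◇¬s)) at some successor in {w, x}.
    ¬(s ∨ (◇r ∧ ◇¬s)) holds at w, so ◇¬(s ∨ (◇r ∧ ◇¬s)) is true at z.
      At w: s ∨ (◇r ∧ ◇¬s) is false, so ¬(s ∨ (◇r ∧ ◇¬s)) is true.
Satisfying worlds: {u, v, z, t}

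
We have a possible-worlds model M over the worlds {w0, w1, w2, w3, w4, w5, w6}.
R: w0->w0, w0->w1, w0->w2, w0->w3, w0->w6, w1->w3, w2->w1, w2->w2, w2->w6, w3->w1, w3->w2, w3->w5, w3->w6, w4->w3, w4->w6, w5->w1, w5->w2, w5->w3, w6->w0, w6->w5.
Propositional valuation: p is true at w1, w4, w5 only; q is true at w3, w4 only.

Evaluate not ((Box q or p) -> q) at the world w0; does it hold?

No

At w0: (Box q or p) -> q is true, so not ((Box q or p) -> q) is false.
  At w0: Box q or p is false, q is false, so (Box q or p) -> q is true.
    At w0: Box q is false, p is false, so Box q or p is false.
      At w0: Box q requires q at every successor {w0, w1, w2, w3, w6}.
        q fails at w0, so Box q is false at w0.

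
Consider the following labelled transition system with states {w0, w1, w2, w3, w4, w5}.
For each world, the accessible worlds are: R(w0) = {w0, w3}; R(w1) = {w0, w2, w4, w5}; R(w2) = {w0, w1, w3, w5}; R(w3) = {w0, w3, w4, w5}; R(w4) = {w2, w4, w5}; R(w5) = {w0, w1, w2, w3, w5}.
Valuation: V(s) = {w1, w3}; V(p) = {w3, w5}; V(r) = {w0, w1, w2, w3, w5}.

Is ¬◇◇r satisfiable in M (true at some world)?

No

Recall that ◇ψ holds at a world iff ψ holds at some accessible world.
Let φ = ¬◇◇r. Evaluate φ at each world:
  w0 (successors {w0, w3}): φ is false.
  w1 (successors {w0, w2, w4, w5}): φ is false.
  w2 (successors {w0, w1, w3, w5}): φ is false.
  w3 (successors {w0, w3, w4, w5}): φ is false.
  w4 (successors {w2, w4, w5}): φ is false.
  w5 (successors {w0, w1, w2, w3, w5}): φ is false.
For instance, at w1:
  At w1: ◇◇r is true, so ¬◇◇r is false.
    At w1: ◇◇r requires ◇r at some successor in {w0, w2, w4, w5}.
      ◇r holds at w0, so ◇◇r is true at w1.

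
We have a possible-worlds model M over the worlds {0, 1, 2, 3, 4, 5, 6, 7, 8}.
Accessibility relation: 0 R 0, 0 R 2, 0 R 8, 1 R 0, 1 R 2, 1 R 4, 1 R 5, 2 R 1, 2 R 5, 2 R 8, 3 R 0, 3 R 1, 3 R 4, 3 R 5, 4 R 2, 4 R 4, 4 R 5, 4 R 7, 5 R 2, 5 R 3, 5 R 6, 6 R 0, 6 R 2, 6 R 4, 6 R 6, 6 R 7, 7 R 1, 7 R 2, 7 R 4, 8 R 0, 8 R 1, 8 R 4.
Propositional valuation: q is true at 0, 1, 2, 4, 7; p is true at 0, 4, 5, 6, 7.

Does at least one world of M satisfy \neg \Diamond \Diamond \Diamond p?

Let φ = \neg \Diamond \Diamond \Diamond p. Evaluate φ at each world:
  0 (successors {0, 2, 8}): φ is false.
  1 (successors {0, 2, 4, 5}): φ is false.
  2 (successors {1, 5, 8}): φ is false.
  3 (successors {0, 1, 4, 5}): φ is false.
  4 (successors {2, 4, 5, 7}): φ is false.
  5 (successors {2, 3, 6}): φ is false.
  6 (successors {0, 2, 4, 6, 7}): φ is false.
  7 (successors {1, 2, 4}): φ is false.
  8 (successors {0, 1, 4}): φ is false.
For instance, at 0:
  At 0: \Diamond \Diamond \Diamond p is true, so \neg \Diamond \Diamond \Diamond p is false.
    At 0: \Diamond \Diamond \Diamond p requires \Diamond \Diamond p at some successor in {0, 2, 8}.
      \Diamond \Diamond p holds at 0, so \Diamond \Diamond \Diamond p is true at 0.

No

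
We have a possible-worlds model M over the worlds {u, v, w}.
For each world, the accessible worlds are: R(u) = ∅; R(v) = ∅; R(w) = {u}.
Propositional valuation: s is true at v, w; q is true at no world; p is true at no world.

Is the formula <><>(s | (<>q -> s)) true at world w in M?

No

At w: <><>(s | (<>q -> s)) requires <>(s | (<>q -> s)) at some successor in {u}.
  At u: <>(s | (<>q -> s)) is false.
So <><>(s | (<>q -> s)) is false at w.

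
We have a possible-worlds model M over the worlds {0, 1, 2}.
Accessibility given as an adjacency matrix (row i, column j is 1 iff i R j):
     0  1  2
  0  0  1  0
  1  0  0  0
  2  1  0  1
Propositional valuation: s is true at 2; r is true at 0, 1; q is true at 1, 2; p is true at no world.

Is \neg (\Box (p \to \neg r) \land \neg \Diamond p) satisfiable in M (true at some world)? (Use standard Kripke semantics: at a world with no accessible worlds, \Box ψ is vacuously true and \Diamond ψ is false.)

No

Recall that \Box ψ holds at a world iff ψ holds at every accessible world, and \Diamond ψ holds iff ψ holds at some accessible world.
Let φ = \neg (\Box (p \to \neg r) \land \neg \Diamond p). Evaluate φ at each world:
  0 (successors {1}): φ is false.
  1 (successors ∅): φ is false.
  2 (successors {0, 2}): φ is false.
For instance, at 2:
  At 2: \Box (p \to \neg r) \land \neg \Diamond p is true, so \neg (\Box (p \to \neg r) \land \neg \Diamond p) is false.
    At 2: \Box (p \to \neg r) is true, \neg \Diamond p is true, so \Box (p \to \neg r) \land \neg \Diamond p is true.
      At 2: \Box (p \to \neg r) requires p \to \neg r at every successor {0, 2}.
        At 0: p \to \neg r is true.
        At 2: p \to \neg r is true.
      So \Box (p \to \neg r) is true at 2.
      At 2: \Diamond p is false, so \neg \Diamond p is true.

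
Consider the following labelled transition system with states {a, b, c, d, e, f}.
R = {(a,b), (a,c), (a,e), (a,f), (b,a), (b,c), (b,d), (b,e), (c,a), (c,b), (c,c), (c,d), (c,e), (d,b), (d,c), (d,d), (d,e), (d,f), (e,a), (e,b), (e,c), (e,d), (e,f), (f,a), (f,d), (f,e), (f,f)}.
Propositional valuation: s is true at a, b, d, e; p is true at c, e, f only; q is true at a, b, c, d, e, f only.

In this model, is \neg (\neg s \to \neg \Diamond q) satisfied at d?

At d: \neg s \to \neg \Diamond q is true, so \neg (\neg s \to \neg \Diamond q) is false.
  At d: \neg s is false, \neg \Diamond q is false, so \neg s \to \neg \Diamond q is true.
    At d: \Diamond q is true, so \neg \Diamond q is false.
      At d: \Diamond q requires q at some successor in {b, c, d, e, f}.
        q holds at b, so \Diamond q is true at d.

No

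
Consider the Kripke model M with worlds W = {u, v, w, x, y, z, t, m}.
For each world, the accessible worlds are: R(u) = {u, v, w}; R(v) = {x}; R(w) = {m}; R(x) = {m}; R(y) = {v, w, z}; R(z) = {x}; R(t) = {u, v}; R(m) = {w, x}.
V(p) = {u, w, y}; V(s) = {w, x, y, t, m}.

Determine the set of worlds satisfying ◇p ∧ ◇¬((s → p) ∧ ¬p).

Recall that ◇ψ holds at a world iff ψ holds at some accessible world.
Let φ = ◇p ∧ ◇¬((s → p) ∧ ¬p). Evaluate φ at each world:
  u (successors {u, v, w}): φ is true.
  v (successors {x}): φ is false.
  w (successors {m}): φ is false.
  x (successors {m}): φ is false.
  y (successors {v, w, z}): φ is true.
  z (successors {x}): φ is false.
  t (successors {u, v}): φ is true.
  m (successors {w, x}): φ is true.
For instance, at y:
  At y: ◇p is true, ◇¬((s → p) ∧ ¬p) is true, so ◇p ∧ ◇¬((s → p) ∧ ¬p) is true.
    At y: ◇p requires p at some successor in {v, w, z}.
      p holds at w, so ◇p is true at y.
    At y: ◇¬((s → p) ∧ ¬p) requires ¬((s → p) ∧ ¬p) at some successor in {v, w, z}.
      ¬((s → p) ∧ ¬p) holds at w, so ◇¬((s → p) ∧ ¬p) is true at y.
Satisfying worlds: {u, y, t, m}

u, y, t, m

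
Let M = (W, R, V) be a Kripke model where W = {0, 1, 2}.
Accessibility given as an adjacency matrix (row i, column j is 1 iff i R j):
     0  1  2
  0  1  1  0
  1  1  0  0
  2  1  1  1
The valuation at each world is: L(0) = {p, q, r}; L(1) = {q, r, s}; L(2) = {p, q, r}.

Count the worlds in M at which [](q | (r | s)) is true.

Let φ = [](q | (r | s)). Evaluate φ at each world:
  0 (successors {0, 1}): φ is true.
  1 (successors {0}): φ is true.
  2 (successors {0, 1, 2}): φ is true.
For instance, at 2:
  At 2: [](q | (r | s)) requires q | (r | s) at every successor {0, 1, 2}.
    At 0: q | (r | s) is true.
    At 1: q | (r | s) is true.
    At 2: q | (r | s) is true.
  So [](q | (r | s)) is true at 2.
Satisfying worlds: {0, 1, 2}

3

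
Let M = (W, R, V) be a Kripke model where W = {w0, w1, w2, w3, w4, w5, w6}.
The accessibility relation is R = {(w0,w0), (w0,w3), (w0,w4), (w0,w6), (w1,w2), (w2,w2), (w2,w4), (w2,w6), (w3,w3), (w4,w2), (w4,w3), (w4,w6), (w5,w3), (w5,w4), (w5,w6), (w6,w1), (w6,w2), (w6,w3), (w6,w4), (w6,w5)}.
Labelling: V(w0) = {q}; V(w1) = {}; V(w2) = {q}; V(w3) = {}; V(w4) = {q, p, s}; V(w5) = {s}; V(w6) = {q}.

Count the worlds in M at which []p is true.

Let φ = []p. Evaluate φ at each world:
  w0 (successors {w0, w3, w4, w6}): φ is false.
  w1 (successors {w2}): φ is false.
  w2 (successors {w2, w4, w6}): φ is false.
  w3 (successors {w3}): φ is false.
  w4 (successors {w2, w3, w6}): φ is false.
  w5 (successors {w3, w4, w6}): φ is false.
  w6 (successors {w1, w2, w3, w4, w5}): φ is false.
For instance, at w3:
  At w3: []p requires p at every successor {w3}.
    p fails at w3, so []p is false at w3.
Satisfying worlds: none.

0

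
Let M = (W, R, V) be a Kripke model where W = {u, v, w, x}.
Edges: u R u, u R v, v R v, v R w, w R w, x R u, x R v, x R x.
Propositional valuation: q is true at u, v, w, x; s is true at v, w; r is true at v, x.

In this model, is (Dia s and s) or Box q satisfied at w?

At w: Dia s and s is true, Box q is true, so (Dia s and s) or Box q is true.
  At w: Dia s is true, s is true, so Dia s and s is true.
    At w: Dia s requires s at some successor in {w}.
      s holds at w, so Dia s is true at w.
  At w: Box q requires q at every successor {w}.
    At w: q is true.
  So Box q is true at w.

Yes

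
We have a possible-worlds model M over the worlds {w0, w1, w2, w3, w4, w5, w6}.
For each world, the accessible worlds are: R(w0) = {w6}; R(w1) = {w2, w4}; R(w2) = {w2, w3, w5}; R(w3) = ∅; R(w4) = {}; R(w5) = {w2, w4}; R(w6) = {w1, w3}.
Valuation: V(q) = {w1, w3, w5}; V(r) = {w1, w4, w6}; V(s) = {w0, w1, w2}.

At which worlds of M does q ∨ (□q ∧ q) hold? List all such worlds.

w1, w3, w5

Recall that □ψ holds at a world iff ψ holds at every accessible world, and ◇ψ holds iff ψ holds at some accessible world.
Let φ = q ∨ (□q ∧ q). Evaluate φ at each world:
  w0 (successors {w6}): φ is false.
  w1 (successors {w2, w4}): φ is true.
  w2 (successors {w2, w3, w5}): φ is false.
  w3 (successors ∅): φ is true.
  w4 (successors ∅): φ is false.
  w5 (successors {w2, w4}): φ is true.
  w6 (successors {w1, w3}): φ is false.
For instance, at w6:
  At w6: q is false, □q ∧ q is false, so q ∨ (□q ∧ q) is false.
    At w6: □q is true, q is false, so □q ∧ q is false.
      At w6: □q requires q at every successor {w1, w3}.
        At w1: q is true.
        At w3: q is true.
      So □q is true at w6.
Satisfying worlds: {w1, w3, w5}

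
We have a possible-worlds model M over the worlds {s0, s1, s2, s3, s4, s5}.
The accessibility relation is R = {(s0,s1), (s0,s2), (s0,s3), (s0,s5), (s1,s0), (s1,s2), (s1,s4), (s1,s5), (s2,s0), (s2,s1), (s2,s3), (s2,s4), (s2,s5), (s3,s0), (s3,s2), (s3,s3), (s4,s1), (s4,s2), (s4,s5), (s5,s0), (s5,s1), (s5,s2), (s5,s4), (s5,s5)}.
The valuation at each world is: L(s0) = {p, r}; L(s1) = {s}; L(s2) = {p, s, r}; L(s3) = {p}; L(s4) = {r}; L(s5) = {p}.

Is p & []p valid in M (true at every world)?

Recall that []ψ holds at a world iff ψ holds at every accessible world, and <>ψ holds iff ψ holds at some accessible world.
Let φ = p & []p. Evaluate φ at each world:
  s0 (successors {s1, s2, s3, s5}): φ is false.
  s1 (successors {s0, s2, s4, s5}): φ is false.
  s2 (successors {s0, s1, s3, s4, s5}): φ is false.
  s3 (successors {s0, s2, s3}): φ is true.
  s4 (successors {s1, s2, s5}): φ is false.
  s5 (successors {s0, s1, s2, s4, s5}): φ is false.
Detail at s0 (counterexample):
  At s0: p is true, []p is false, so p & []p is false.
    At s0: []p requires p at every successor {s1, s2, s3, s5}.
      p fails at s1, so []p is false at s0.

No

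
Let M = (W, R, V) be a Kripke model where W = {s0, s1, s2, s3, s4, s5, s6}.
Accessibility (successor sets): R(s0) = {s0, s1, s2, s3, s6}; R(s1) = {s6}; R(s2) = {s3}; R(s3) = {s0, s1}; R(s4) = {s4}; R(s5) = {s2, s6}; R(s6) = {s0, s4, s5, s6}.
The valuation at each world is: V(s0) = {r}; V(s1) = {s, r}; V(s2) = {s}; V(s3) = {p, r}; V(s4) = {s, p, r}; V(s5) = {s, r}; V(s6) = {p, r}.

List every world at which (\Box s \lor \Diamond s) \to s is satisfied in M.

s1, s2, s4, s5

Let φ = (\Box s \lor \Diamond s) \to s. Evaluate φ at each world:
  s0 (successors {s0, s1, s2, s3, s6}): φ is false.
  s1 (successors {s6}): φ is true.
  s2 (successors {s3}): φ is true.
  s3 (successors {s0, s1}): φ is false.
  s4 (successors {s4}): φ is true.
  s5 (successors {s2, s6}): φ is true.
  s6 (successors {s0, s4, s5, s6}): φ is false.
For instance, at s4:
  At s4: \Box s \lor \Diamond s is true, s is true, so (\Box s \lor \Diamond s) \to s is true.
    At s4: \Box s is true, \Diamond s is true, so \Box s \lor \Diamond s is true.
      At s4: \Box s requires s at every successor {s4}.
        At s4: s is true.
      So \Box s is true at s4.
      At s4: \Diamond s requires s at some successor in {s4}.
        s holds at s4, so \Diamond s is true at s4.
Satisfying worlds: {s1, s2, s4, s5}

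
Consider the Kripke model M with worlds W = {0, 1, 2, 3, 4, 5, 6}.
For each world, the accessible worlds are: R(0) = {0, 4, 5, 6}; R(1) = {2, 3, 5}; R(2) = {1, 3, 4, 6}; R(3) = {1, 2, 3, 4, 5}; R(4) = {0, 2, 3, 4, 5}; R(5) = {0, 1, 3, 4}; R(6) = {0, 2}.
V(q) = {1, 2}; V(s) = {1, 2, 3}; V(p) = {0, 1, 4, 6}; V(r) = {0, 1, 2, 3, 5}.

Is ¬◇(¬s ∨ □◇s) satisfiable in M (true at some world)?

Let φ = ¬◇(¬s ∨ □◇s). Evaluate φ at each world:
  0 (successors {0, 4, 5, 6}): φ is false.
  1 (successors {2, 3, 5}): φ is false.
  2 (successors {1, 3, 4, 6}): φ is false.
  3 (successors {1, 2, 3, 4, 5}): φ is false.
  4 (successors {0, 2, 3, 4, 5}): φ is false.
  5 (successors {0, 1, 3, 4}): φ is false.
  6 (successors {0, 2}): φ is false.
For instance, at 3:
  At 3: ◇(¬s ∨ □◇s) is true, so ¬◇(¬s ∨ □◇s) is false.
    At 3: ◇(¬s ∨ □◇s) requires ¬s ∨ □◇s at some successor in {1, 2, 3, 4, 5}.
      ¬s ∨ □◇s holds at 1, so ◇(¬s ∨ □◇s) is true at 3.

No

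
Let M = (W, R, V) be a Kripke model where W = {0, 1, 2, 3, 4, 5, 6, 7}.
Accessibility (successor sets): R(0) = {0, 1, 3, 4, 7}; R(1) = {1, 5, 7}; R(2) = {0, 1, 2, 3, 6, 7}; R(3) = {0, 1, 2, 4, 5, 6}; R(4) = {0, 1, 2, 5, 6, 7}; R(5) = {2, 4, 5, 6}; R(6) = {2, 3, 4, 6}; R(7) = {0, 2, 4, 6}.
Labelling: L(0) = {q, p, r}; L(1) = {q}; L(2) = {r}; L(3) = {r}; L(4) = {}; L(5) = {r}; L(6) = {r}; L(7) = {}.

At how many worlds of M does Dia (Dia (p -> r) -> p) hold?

5

Recall that Dia ψ holds at a world iff ψ holds at some accessible world.
Let φ = Dia (Dia (p -> r) -> p). Evaluate φ at each world:
  0 (successors {0, 1, 3, 4, 7}): φ is true.
  1 (successors {1, 5, 7}): φ is false.
  2 (successors {0, 1, 2, 3, 6, 7}): φ is true.
  3 (successors {0, 1, 2, 4, 5, 6}): φ is true.
  4 (successors {0, 1, 2, 5, 6, 7}): φ is true.
  5 (successors {2, 4, 5, 6}): φ is false.
  6 (successors {2, 3, 4, 6}): φ is false.
  7 (successors {0, 2, 4, 6}): φ is true.
For instance, at 0:
  At 0: Dia (Dia (p -> r) -> p) requires Dia (p -> r) -> p at some successor in {0, 1, 3, 4, 7}.
    Dia (p -> r) -> p holds at 0, so Dia (Dia (p -> r) -> p) is true at 0.
      At 0: Dia (p -> r) is true, p is true, so Dia (p -> r) -> p is true.
Satisfying worlds: {0, 2, 3, 4, 7}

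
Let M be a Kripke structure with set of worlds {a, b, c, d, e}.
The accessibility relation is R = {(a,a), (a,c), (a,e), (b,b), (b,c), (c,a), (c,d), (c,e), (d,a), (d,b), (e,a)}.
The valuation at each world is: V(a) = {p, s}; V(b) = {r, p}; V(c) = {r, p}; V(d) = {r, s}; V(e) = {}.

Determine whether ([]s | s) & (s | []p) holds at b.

Recall that []ψ holds at a world iff ψ holds at every accessible world, and <>ψ holds iff ψ holds at some accessible world.
At b: []s | s is false, s | []p is true, so ([]s | s) & (s | []p) is false.
  At b: []s is false, s is false, so []s | s is false.
    At b: []s requires s at every successor {b, c}.
      s fails at b, so []s is false at b.
  At b: s is false, []p is true, so s | []p is true.
    At b: []p requires p at every successor {b, c}.
      At b: p is true.
      At c: p is true.
    So []p is true at b.

No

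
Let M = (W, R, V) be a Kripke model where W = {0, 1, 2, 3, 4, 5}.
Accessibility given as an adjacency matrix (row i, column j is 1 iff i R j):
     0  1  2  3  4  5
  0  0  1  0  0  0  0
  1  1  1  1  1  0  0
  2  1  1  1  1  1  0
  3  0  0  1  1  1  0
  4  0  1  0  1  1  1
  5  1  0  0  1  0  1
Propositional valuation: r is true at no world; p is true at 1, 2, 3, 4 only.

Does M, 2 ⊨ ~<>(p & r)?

At 2: <>(p & r) is false, so ~<>(p & r) is true.
  At 2: <>(p & r) requires p & r at some successor in {0, 1, 2, 3, 4}.
    At 0: p & r is false.
    At 1: p & r is false.
    At 2: p & r is false.
    At 3: p & r is false.
    At 4: p & r is false.
  So <>(p & r) is false at 2.

Yes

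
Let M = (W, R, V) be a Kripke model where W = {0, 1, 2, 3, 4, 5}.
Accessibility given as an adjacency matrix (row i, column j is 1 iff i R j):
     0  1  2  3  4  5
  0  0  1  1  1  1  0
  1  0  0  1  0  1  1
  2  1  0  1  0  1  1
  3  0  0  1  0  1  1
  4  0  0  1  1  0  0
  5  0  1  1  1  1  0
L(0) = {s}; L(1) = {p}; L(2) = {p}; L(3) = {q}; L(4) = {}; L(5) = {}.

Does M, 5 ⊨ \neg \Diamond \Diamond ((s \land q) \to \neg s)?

At 5: \Diamond \Diamond ((s \land q) \to \neg s) is true, so \neg \Diamond \Diamond ((s \land q) \to \neg s) is false.
  At 5: \Diamond \Diamond ((s \land q) \to \neg s) requires \Diamond ((s \land q) \to \neg s) at some successor in {1, 2, 3, 4}.
    \Diamond ((s \land q) \to \neg s) holds at 1, so \Diamond \Diamond ((s \land q) \to \neg s) is true at 5.
      At 1: \Diamond ((s \land q) \to \neg s) requires (s \land q) \to \neg s at some successor in {2, 4, 5}.
        (s \land q) \to \neg s holds at 2, so \Diamond ((s \land q) \to \neg s) is true at 1.

No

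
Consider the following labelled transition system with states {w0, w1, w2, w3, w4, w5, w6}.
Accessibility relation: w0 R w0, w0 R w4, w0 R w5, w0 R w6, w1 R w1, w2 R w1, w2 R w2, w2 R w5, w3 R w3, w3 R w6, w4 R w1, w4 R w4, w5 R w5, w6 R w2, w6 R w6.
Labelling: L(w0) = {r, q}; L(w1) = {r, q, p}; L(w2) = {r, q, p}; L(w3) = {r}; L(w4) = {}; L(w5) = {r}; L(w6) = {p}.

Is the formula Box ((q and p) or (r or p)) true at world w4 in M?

Recall that Box ψ holds at a world iff ψ holds at every accessible world, and Dia ψ holds iff ψ holds at some accessible world.
At w4: Box ((q and p) or (r or p)) requires (q and p) or (r or p) at every successor {w1, w4}.
  (q and p) or (r or p) fails at w4, so Box ((q and p) or (r or p)) is false at w4.

No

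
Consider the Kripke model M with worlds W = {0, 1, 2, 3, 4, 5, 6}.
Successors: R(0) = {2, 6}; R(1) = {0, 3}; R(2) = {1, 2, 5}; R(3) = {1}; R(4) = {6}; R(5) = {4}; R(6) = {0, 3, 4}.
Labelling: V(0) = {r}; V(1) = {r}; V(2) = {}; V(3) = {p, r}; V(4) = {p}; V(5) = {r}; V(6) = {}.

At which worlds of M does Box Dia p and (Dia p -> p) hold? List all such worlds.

Let φ = Box Dia p and (Dia p -> p). Evaluate φ at each world:
  0 (successors {2, 6}): φ is false.
  1 (successors {0, 3}): φ is false.
  2 (successors {1, 2, 5}): φ is false.
  3 (successors {1}): φ is true.
  4 (successors {6}): φ is true.
  5 (successors {4}): φ is false.
  6 (successors {0, 3, 4}): φ is false.
For instance, at 6:
  At 6: Box Dia p is false, Dia p -> p is false, so Box Dia p and (Dia p -> p) is false.
    At 6: Box Dia p requires Dia p at every successor {0, 3, 4}.
      Dia p fails at 0, so Box Dia p is false at 6.
    At 6: Dia p is true, p is false, so Dia p -> p is false.
      At 6: Dia p requires p at some successor in {0, 3, 4}.
        p holds at 3, so Dia p is true at 6.
Satisfying worlds: {3, 4}

3, 4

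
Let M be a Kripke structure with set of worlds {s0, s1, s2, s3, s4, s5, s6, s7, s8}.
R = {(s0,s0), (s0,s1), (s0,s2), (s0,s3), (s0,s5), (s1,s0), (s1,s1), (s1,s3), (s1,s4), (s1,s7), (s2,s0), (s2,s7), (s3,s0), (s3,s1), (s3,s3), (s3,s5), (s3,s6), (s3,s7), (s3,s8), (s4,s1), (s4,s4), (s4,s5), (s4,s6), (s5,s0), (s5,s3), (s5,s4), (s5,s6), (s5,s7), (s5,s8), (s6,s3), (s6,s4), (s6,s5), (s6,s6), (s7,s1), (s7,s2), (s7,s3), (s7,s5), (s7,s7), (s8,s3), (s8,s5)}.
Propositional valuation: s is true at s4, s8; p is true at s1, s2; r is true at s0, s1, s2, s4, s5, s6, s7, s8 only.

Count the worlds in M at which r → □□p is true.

1

Recall that □ψ holds at a world iff ψ holds at every accessible world, and ◇ψ holds iff ψ holds at some accessible world.
Let φ = r → □□p. Evaluate φ at each world:
  s0 (successors {s0, s1, s2, s3, s5}): φ is false.
  s1 (successors {s0, s1, s3, s4, s7}): φ is false.
  s2 (successors {s0, s7}): φ is false.
  s3 (successors {s0, s1, s3, s5, s6, s7, s8}): φ is true.
  s4 (successors {s1, s4, s5, s6}): φ is false.
  s5 (successors {s0, s3, s4, s6, s7, s8}): φ is false.
  s6 (successors {s3, s4, s5, s6}): φ is false.
  s7 (successors {s1, s2, s3, s5, s7}): φ is false.
  s8 (successors {s3, s5}): φ is false.
For instance, at s5:
  At s5: r is true, □□p is false, so r → □□p is false.
    At s5: □□p requires □p at every successor {s0, s3, s4, s6, s7, s8}.
      □p fails at s0, so □□p is false at s5.
Satisfying worlds: {s3}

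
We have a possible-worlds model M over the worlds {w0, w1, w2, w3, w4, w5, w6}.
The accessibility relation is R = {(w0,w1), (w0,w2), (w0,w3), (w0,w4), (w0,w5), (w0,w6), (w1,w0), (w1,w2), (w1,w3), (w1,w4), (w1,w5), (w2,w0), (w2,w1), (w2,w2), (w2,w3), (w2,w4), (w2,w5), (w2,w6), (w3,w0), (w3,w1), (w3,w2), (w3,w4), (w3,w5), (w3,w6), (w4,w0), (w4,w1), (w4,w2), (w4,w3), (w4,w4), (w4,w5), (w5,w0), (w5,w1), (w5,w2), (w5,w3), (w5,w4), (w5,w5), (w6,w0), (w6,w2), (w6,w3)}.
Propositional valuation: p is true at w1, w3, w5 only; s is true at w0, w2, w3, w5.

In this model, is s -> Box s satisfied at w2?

No

At w2: s is true, Box s is false, so s -> Box s is false.
  At w2: Box s requires s at every successor {w0, w1, w2, w3, w4, w5, w6}.
    s fails at w1, so Box s is false at w2.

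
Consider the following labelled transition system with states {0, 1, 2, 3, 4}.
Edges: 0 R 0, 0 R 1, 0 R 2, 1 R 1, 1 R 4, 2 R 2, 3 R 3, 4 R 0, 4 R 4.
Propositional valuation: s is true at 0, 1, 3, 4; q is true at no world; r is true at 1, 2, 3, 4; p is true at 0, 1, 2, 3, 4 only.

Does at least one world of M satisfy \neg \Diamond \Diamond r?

Let φ = \neg \Diamond \Diamond r. Evaluate φ at each world:
  0 (successors {0, 1, 2}): φ is false.
  1 (successors {1, 4}): φ is false.
  2 (successors {2}): φ is false.
  3 (successors {3}): φ is false.
  4 (successors {0, 4}): φ is false.
For instance, at 2:
  At 2: \Diamond \Diamond r is true, so \neg \Diamond \Diamond r is false.
    At 2: \Diamond \Diamond r requires \Diamond r at some successor in {2}.
      \Diamond r holds at 2, so \Diamond \Diamond r is true at 2.

No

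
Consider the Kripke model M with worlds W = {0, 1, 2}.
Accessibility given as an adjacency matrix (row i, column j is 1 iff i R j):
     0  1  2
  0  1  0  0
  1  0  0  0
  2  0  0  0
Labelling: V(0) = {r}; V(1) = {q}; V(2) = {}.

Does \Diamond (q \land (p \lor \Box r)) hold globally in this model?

No

Let φ = \Diamond (q \land (p \lor \Box r)). Evaluate φ at each world:
  0 (successors {0}): φ is false.
  1 (successors ∅): φ is false.
  2 (successors ∅): φ is false.
Detail at 0 (counterexample):
  At 0: \Diamond (q \land (p \lor \Box r)) requires q \land (p \lor \Box r) at some successor in {0}.
    At 0: q \land (p \lor \Box r) is false.
  So \Diamond (q \land (p \lor \Box r)) is false at 0.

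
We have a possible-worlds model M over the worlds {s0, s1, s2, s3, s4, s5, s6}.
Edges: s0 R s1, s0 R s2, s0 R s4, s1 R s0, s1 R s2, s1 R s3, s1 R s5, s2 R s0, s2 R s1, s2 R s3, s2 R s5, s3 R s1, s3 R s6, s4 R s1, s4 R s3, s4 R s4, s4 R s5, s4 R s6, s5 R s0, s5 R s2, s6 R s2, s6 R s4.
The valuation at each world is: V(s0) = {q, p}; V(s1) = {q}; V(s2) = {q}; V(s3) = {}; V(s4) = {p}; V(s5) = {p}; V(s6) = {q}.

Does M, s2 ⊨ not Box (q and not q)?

Yes

Recall that Box ψ holds at a world iff ψ holds at every accessible world, and Dia ψ holds iff ψ holds at some accessible world.
At s2: Box (q and not q) is false, so not Box (q and not q) is true.
  At s2: Box (q and not q) requires q and not q at every successor {s0, s1, s3, s5}.
    q and not q fails at s0, so Box (q and not q) is false at s2.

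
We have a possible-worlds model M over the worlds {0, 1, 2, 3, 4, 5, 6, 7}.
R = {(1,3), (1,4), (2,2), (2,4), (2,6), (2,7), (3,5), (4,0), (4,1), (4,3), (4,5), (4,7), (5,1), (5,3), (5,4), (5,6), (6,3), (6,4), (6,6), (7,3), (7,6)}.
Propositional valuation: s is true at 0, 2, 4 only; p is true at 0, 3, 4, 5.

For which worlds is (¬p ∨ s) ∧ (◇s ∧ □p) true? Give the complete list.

1

Let φ = (¬p ∨ s) ∧ (◇s ∧ □p). Evaluate φ at each world:
  0 (successors ∅): φ is false.
  1 (successors {3, 4}): φ is true.
  2 (successors {2, 4, 6, 7}): φ is false.
  3 (successors {5}): φ is false.
  4 (successors {0, 1, 3, 5, 7}): φ is false.
  5 (successors {1, 3, 4, 6}): φ is false.
  6 (successors {3, 4, 6}): φ is false.
  7 (successors {3, 6}): φ is false.
For instance, at 7:
  At 7: ¬p ∨ s is true, ◇s ∧ □p is false, so (¬p ∨ s) ∧ (◇s ∧ □p) is false.
    At 7: ◇s is false, □p is false, so ◇s ∧ □p is false.
      At 7: ◇s requires s at some successor in {3, 6}.
        At 3: s is false.
        At 6: s is false.
      So ◇s is false at 7.
      At 7: □p requires p at every successor {3, 6}.
        p fails at 6, so □p is false at 7.
Satisfying worlds: {1}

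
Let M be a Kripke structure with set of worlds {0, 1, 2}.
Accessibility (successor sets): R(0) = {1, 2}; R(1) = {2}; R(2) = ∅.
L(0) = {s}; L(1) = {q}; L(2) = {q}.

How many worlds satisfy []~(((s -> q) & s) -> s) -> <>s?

2

Let φ = []~(((s -> q) & s) -> s) -> <>s. Evaluate φ at each world:
  0 (successors {1, 2}): φ is true.
  1 (successors {2}): φ is true.
  2 (successors ∅): φ is false.
For instance, at 0:
  At 0: []~(((s -> q) & s) -> s) is false, <>s is false, so []~(((s -> q) & s) -> s) -> <>s is true.
    At 0: []~(((s -> q) & s) -> s) requires ~(((s -> q) & s) -> s) at every successor {1, 2}.
      ~(((s -> q) & s) -> s) fails at 1, so []~(((s -> q) & s) -> s) is false at 0.
    At 0: <>s requires s at some successor in {1, 2}.
      At 1: s is false.
      At 2: s is false.
    So <>s is false at 0.
Satisfying worlds: {0, 1}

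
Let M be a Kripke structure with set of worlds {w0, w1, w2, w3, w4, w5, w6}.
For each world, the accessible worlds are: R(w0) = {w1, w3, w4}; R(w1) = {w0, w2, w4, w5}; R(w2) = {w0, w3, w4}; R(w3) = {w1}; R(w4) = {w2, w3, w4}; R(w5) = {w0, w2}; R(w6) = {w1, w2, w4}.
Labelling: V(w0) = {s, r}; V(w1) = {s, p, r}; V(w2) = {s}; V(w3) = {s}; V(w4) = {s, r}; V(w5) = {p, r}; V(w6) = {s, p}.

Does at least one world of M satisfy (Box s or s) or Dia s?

Recall that Box ψ holds at a world iff ψ holds at every accessible world, and Dia ψ holds iff ψ holds at some accessible world.
Let φ = (Box s or s) or Dia s. Evaluate φ at each world:
  w0 (successors {w1, w3, w4}): φ is true.
  w1 (successors {w0, w2, w4, w5}): φ is true.
  w2 (successors {w0, w3, w4}): φ is true.
  w3 (successors {w1}): φ is true.
  w4 (successors {w2, w3, w4}): φ is true.
  w5 (successors {w0, w2}): φ is true.
  w6 (successors {w1, w2, w4}): φ is true.
Detail at w0 (witness):
  At w0: Box s or s is true, Dia s is true, so (Box s or s) or Dia s is true.
    At w0: Box s is true, s is true, so Box s or s is true.
      At w0: Box s requires s at every successor {w1, w3, w4}.
        At w1: s is true.
        At w3: s is true.
        At w4: s is true.
      So Box s is true at w0.
    At w0: Dia s requires s at some successor in {w1, w3, w4}.
      s holds at w1, so Dia s is true at w0.

Yes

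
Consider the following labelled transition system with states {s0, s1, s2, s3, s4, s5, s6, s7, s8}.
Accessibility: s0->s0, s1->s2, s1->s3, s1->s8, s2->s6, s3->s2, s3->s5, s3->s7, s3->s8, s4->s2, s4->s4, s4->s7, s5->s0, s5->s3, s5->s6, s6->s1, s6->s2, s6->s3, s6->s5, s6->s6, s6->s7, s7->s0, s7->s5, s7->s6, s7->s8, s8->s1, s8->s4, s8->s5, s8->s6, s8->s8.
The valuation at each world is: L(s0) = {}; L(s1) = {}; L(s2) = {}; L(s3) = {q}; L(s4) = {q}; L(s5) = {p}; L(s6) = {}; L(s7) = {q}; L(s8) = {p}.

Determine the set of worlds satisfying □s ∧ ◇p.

Let φ = □s ∧ ◇p. Evaluate φ at each world:
  s0 (successors {s0}): φ is false.
  s1 (successors {s2, s3, s8}): φ is false.
  s2 (successors {s6}): φ is false.
  s3 (successors {s2, s5, s7, s8}): φ is false.
  s4 (successors {s2, s4, s7}): φ is false.
  s5 (successors {s0, s3, s6}): φ is false.
  s6 (successors {s1, s2, s3, s5, s6, s7}): φ is false.
  s7 (successors {s0, s5, s6, s8}): φ is false.
  s8 (successors {s1, s4, s5, s6, s8}): φ is false.
For instance, at s3:
  At s3: □s is false, ◇p is true, so □s ∧ ◇p is false.
    At s3: □s requires s at every successor {s2, s5, s7, s8}.
      s fails at s2, so □s is false at s3.
    At s3: ◇p requires p at some successor in {s2, s5, s7, s8}.
      p holds at s5, so ◇p is true at s3.
Satisfying worlds: none.

none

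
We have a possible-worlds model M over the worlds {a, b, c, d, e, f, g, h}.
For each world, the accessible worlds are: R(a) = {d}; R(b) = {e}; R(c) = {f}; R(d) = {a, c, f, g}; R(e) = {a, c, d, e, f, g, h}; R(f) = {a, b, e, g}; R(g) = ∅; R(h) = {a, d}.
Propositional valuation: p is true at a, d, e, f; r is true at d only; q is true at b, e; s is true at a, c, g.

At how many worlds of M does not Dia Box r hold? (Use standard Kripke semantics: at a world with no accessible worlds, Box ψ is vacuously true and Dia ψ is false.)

4

Let φ = not Dia Box r. Evaluate φ at each world:
  a (successors {d}): φ is true.
  b (successors {e}): φ is true.
  c (successors {f}): φ is true.
  d (successors {a, c, f, g}): φ is false.
  e (successors {a, c, d, e, f, g, h}): φ is false.
  f (successors {a, b, e, g}): φ is false.
  g (successors ∅): φ is true.
  h (successors {a, d}): φ is false.
For instance, at a:
  At a: Dia Box r is false, so not Dia Box r is true.
    At a: Dia Box r requires Box r at some successor in {d}.
      At d: Box r is false.
    So Dia Box r is false at a.
Satisfying worlds: {a, b, c, g}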